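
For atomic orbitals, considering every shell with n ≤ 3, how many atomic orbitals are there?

14

Total orbitals = 1² + 2² + 3² = 14.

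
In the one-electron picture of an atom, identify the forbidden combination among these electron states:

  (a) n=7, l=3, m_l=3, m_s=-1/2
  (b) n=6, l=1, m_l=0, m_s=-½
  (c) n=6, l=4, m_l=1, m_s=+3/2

(c)

(c) has m_s = +3/2, but an electron's spin must be ±1/2.
The remaining sets (a), (b) satisfy all four rules.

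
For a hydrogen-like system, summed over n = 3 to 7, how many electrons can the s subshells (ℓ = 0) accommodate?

10

An s subshell (ℓ = 0) exists for every n ≥ 1, so shells n = 3, 4, 5, 6, 7 each contribute one — 5 subshells.
Since each s subshell holds 2(2·0+1) = 2 electrons, the total is 5 × 2 = 10.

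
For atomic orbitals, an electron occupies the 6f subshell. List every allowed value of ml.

-3, -2, -1, 0, 1, 2, 3

The 6f subshell has l = 3, and ml takes every integer from −l to +l. With l = 3 that gives the 7 values -3, -2, -1, 0, 1, 2, 3.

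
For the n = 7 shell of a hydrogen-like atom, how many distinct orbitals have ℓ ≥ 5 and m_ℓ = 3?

The (ℓ, m_ℓ) pairs meeting ℓ ≥ 5 and m_ℓ = 3 give: ℓ=5 → 1; ℓ=6 → 1.
Total orbitals: 1 + 1 = 2.

2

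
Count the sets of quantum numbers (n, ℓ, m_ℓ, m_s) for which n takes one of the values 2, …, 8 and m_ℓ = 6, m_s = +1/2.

For each n in the range, tally the orbitals obeying m_ℓ = 6:
n=7 → 1; n=8 → 2.
Orbitals: 1 + 2 = 3. With m_s fixed to +1/2 there is one state per orbital, so 3 states.

3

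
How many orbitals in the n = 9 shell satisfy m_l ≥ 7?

With n = 9 the allowed l are 0, 1, …, 8.
The (l, m_l) pairs meeting m_l ≥ 7 give: l=7 → 1; l=8 → 2.
Total orbitals: 1 + 2 = 3.

3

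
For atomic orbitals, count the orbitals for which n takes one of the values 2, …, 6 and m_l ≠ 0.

70

For each n in the range, tally the orbitals obeying m_l ≠ 0:
n=2 → 2; n=3 → 6; n=4 → 12; n=5 → 20; n=6 → 30.
Total orbitals: 2 + 6 + 12 + 20 + 30 = 70.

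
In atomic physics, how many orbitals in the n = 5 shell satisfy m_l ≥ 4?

1

For n = 5, l ranges over 0 … 4.
Per l-value: l=4 → 1.
Total orbitals: 1.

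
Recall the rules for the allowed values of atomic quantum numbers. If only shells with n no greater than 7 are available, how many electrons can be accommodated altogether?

280

Total orbitals = 1² + 2² + 3² + 4² + 5² + 6² + 7² = 140. Doubling for spin gives 280 electrons.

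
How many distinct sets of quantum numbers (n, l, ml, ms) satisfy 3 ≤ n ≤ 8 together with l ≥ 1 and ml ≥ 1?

Treat each shell separately and count matching orbitals:
n=3 → 3; n=4 → 6; n=5 → 10; n=6 → 15; n=7 → 21; n=8 → 28.
Orbitals: 3 + 6 + 10 + 15 + 21 + 28 = 83. Including both spin states (ms = ±1/2) gives 2 × 83 = 166 states.

166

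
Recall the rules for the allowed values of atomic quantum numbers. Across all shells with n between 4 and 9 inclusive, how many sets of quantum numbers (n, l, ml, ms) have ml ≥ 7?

Go shell by shell, enumerating (l, ml) with ml ≥ 7:
n=8 → 1; n=9 → 3.
Orbitals: 1 + 3 = 4. Including both spin states (ms = ±1/2) gives 2 × 4 = 8 states.

8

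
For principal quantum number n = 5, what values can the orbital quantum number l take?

l is an integer with 0 ≤ l ≤ n−1, so for n = 5: l = 0, 1, 2, 3, 4.

0, 1, 2, 3, 4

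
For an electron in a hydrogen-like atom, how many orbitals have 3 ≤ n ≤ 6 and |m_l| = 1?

Per-shell orbital counts meeting the constraint:
n=3 → 4; n=4 → 6; n=5 → 8; n=6 → 10.
Total orbitals: 4 + 6 + 8 + 10 = 28.

28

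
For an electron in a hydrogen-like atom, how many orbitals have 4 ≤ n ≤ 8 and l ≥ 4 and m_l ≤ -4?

For each n in the range, tally the orbitals obeying l ≥ 4 and m_l ≤ -4:
n=5 → 1; n=6 → 3; n=7 → 6; n=8 → 10.
Total orbitals: 1 + 3 + 6 + 10 = 20.

20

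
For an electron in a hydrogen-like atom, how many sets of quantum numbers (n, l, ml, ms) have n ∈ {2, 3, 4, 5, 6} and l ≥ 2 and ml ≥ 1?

60

Per-shell orbital counts meeting the constraint:
n=3 → 2; n=4 → 5; n=5 → 9; n=6 → 14.
Orbitals: 2 + 5 + 9 + 14 = 30. Including both spin states (ms = ±1/2) gives 2 × 30 = 60 states.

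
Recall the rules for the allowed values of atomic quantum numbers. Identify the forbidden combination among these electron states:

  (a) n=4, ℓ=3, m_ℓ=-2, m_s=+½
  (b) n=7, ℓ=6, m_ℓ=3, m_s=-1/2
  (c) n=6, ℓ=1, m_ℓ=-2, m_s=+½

(c)

(c) has |m_ℓ| = 2 > ℓ = 1, violating −ℓ ≤ m_ℓ ≤ ℓ.
The remaining sets (a), (b) satisfy all four rules.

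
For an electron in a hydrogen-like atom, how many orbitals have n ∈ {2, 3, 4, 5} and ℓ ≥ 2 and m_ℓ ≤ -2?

10

For each n in the range, tally the orbitals obeying ℓ ≥ 2 and m_ℓ ≤ -2:
n=3 → 1; n=4 → 3; n=5 → 6.
Total orbitals: 1 + 3 + 6 = 10.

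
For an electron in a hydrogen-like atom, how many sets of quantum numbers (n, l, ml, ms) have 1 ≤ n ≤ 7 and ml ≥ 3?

40

Per-shell orbital counts meeting the constraint:
n=4 → 1; n=5 → 3; n=6 → 6; n=7 → 10.
Orbitals: 1 + 3 + 6 + 10 = 20. Including both spin states (ms = ±1/2) gives 2 × 20 = 40 states.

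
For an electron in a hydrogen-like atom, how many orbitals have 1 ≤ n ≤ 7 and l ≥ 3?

Treat each shell separately and count matching orbitals:
n=4 → 7; n=5 → 16; n=6 → 27; n=7 → 40.
Total orbitals: 7 + 16 + 27 + 40 = 90.

90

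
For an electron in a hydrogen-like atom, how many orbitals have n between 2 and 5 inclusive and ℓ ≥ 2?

38

For each n in the range, tally the orbitals obeying ℓ ≥ 2:
n=3 → 5; n=4 → 12; n=5 → 21.
Total orbitals: 5 + 12 + 21 = 38.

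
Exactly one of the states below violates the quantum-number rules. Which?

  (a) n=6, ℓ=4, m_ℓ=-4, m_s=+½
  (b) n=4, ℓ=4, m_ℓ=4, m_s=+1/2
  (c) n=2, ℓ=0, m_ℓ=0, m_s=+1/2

(b) has ℓ = 4 ≥ n = 4, violating 0 ≤ ℓ ≤ n−1.
The remaining sets (a), (c) satisfy all four rules.

(b)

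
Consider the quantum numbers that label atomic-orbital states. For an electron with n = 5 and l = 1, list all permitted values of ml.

-1, 0, 1

ml takes every integer from −l to +l. With l = 1 that gives the 3 values -1, 0, 1.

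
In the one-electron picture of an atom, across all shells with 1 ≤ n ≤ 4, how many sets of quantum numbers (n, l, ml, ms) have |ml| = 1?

24

For each n in the range, tally the orbitals obeying |ml| = 1:
n=2 → 2; n=3 → 4; n=4 → 6.
Orbitals: 2 + 4 + 6 = 12. Including both spin states (ms = ±1/2) gives 2 × 12 = 24 states.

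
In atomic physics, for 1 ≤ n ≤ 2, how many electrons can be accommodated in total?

10

Total orbitals = 1² + 2² = 5. Doubling for spin gives 10 electrons.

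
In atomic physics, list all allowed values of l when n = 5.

0, 1, 2, 3, 4

l is an integer with 0 ≤ l ≤ n−1, so for n = 5: l = 0, 1, 2, 3, 4.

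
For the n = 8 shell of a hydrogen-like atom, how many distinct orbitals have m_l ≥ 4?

10

Go through l = 0, …, 7 (the values permitted for n = 8).
Per l-value: l=4 → 1; l=5 → 2; l=6 → 3; l=7 → 4.
Total orbitals: 1 + 2 + 3 + 4 = 10.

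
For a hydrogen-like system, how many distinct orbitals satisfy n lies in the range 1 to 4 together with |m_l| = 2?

6

Go shell by shell, enumerating (l, m_l) with |m_l| = 2:
n=3 → 2; n=4 → 4.
Total orbitals: 2 + 4 = 6.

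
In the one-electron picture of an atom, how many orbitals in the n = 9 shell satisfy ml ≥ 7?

3

Orbitals with ml ≥ 7, by l: l=7 → 1; l=8 → 2.
Total orbitals: 1 + 2 = 3.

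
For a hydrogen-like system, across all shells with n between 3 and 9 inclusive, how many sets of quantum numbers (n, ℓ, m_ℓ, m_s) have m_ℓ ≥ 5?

40

Per-shell orbital counts meeting the constraint:
n=6 → 1; n=7 → 3; n=8 → 6; n=9 → 10.
Orbitals: 1 + 3 + 6 + 10 = 20. Including both spin states (m_s = ±1/2) gives 2 × 20 = 40 states.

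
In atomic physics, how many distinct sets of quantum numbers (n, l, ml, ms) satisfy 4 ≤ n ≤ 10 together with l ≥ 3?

616

Work shell by shell — for each n, count the (l, ml) pairs that satisfy l ≥ 3:
n=4 → 7; n=5 → 16; n=6 → 27; n=7 → 40; n=8 → 55; n=9 → 72; n=10 → 91.
Orbitals: 7 + 16 + 27 + 40 + 55 + 72 + 91 = 308. Including both spin states (ms = ±1/2) gives 2 × 308 = 616 states.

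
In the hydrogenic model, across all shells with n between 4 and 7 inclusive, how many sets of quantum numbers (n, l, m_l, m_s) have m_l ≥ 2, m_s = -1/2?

Per-shell orbital counts meeting the constraint:
n=4 → 3; n=5 → 6; n=6 → 10; n=7 → 15.
Orbitals: 3 + 6 + 10 + 15 = 34. With m_s fixed to -1/2 there is one state per orbital, so 34 states.

34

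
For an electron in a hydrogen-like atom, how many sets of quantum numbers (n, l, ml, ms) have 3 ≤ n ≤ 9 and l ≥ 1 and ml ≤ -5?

Go shell by shell, enumerating (l, ml) with l ≥ 1 and ml ≤ -5:
n=6 → 1; n=7 → 3; n=8 → 6; n=9 → 10.
Orbitals: 1 + 3 + 6 + 10 = 20. Including both spin states (ms = ±1/2) gives 2 × 20 = 40 states.

40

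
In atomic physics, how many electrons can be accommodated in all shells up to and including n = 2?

10

Total orbitals = 1² + 2² = 5. Doubling for spin gives 10 electrons.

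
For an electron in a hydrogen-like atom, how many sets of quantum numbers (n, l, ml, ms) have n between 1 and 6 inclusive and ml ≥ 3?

Work shell by shell — for each n, count the (l, ml) pairs that satisfy ml ≥ 3:
n=4 → 1; n=5 → 3; n=6 → 6.
Orbitals: 1 + 3 + 6 = 10. Including both spin states (ms = ±1/2) gives 2 × 10 = 20 states.

20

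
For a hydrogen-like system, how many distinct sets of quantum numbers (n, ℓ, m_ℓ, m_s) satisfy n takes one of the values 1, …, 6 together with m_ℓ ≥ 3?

Per-shell orbital counts meeting the constraint:
n=4 → 1; n=5 → 3; n=6 → 6.
Orbitals: 1 + 3 + 6 = 10. Including both spin states (m_s = ±1/2) gives 2 × 10 = 20 states.

20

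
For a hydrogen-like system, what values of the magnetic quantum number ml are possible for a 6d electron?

The 6d subshell has l = 2, and ml takes every integer from −l to +l. With l = 2 that gives the 5 values -2, -1, 0, 1, 2.

-2, -1, 0, 1, 2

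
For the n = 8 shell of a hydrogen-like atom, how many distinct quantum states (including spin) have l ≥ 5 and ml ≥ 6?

6

With n = 8 the allowed l are 0, 1, …, 7.
The (l, ml) pairs meeting l ≥ 5 and ml ≥ 6 give: l=6 → 1; l=7 → 2.
Orbitals: 1 + 2 = 3. Each orbital carries two spin states, so 3 × 2 = 6 states.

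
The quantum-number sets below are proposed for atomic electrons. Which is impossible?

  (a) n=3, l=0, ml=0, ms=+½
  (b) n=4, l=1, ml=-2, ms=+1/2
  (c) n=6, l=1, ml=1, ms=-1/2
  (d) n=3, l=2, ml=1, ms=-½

(b) has |ml| = 2 > l = 1, violating −l ≤ ml ≤ l.
The remaining sets (a), (c), (d) satisfy all four rules.

(b)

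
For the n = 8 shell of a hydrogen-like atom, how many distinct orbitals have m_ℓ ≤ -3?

With n = 8 the allowed ℓ are 0, 1, …, 7.
Contributions: ℓ=3 → 1; ℓ=4 → 2; ℓ=5 → 3; ℓ=6 → 4; ℓ=7 → 5.
Total orbitals: 1 + 2 + 3 + 4 + 5 = 15.

15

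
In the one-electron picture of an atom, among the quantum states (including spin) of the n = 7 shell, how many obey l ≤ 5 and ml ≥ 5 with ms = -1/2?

1

Go through l = 0, …, 6 (the values permitted for n = 7).
Per l-value: l=5 → 1.
Orbitals: 1. With ms fixed to a single value there is one state per orbital, giving 1 state.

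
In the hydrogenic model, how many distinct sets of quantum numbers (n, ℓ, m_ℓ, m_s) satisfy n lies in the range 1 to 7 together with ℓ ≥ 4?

124

Go shell by shell, enumerating (ℓ, m_ℓ) with ℓ ≥ 4:
n=5 → 9; n=6 → 20; n=7 → 33.
Orbitals: 9 + 20 + 33 = 62. Including both spin states (m_s = ±1/2) gives 2 × 62 = 124 states.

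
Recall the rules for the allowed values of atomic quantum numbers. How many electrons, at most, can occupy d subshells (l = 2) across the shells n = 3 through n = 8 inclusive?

A d subshell (l = 2) exists for every n ≥ 3, so shells n = 3, 4, 5, 6, 7, 8 each contribute one — 6 subshells.
Since each d subshell holds 2(2·2+1) = 10 electrons, the total is 6 × 10 = 60.

60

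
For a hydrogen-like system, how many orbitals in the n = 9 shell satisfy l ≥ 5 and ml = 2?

With n = 9 the allowed l are 0, 1, …, 8.
The (l, ml) pairs meeting l ≥ 5 and ml = 2 give: l=5 → 1; l=6 → 1; l=7 → 1; l=8 → 1.
Total orbitals: 1 + 1 + 1 + 1 = 4.

4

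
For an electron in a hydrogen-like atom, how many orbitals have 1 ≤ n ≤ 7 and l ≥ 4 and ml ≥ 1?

28

Per-shell orbital counts meeting the constraint:
n=5 → 4; n=6 → 9; n=7 → 15.
Total orbitals: 4 + 9 + 15 = 28.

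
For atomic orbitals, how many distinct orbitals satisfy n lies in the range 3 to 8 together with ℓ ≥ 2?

Work shell by shell — for each n, count the (ℓ, m_ℓ) pairs that satisfy ℓ ≥ 2:
n=3 → 5; n=4 → 12; n=5 → 21; n=6 → 32; n=7 → 45; n=8 → 60.
Total orbitals: 5 + 12 + 21 + 32 + 45 + 60 = 175.

175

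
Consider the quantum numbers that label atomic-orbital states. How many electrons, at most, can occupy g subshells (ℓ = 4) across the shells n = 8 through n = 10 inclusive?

54

A g subshell (ℓ = 4) exists for every n ≥ 5, so shells n = 8, 9, 10 each contribute one — 3 subshells.
Since each g subshell holds 2(2·4+1) = 18 electrons, the total is 3 × 18 = 54.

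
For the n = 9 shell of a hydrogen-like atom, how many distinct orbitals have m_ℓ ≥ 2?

Contributions: ℓ=2 → 1; ℓ=3 → 2; ℓ=4 → 3; ℓ=5 → 4; ℓ=6 → 5; ℓ=7 → 6; ℓ=8 → 7.
Total orbitals: 1 + 2 + 3 + 4 + 5 + 6 + 7 = 28.

28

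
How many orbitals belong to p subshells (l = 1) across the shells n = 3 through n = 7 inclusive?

15

A p subshell (l = 1) exists for every n ≥ 2, so shells n = 3, 4, 5, 6, 7 each contribute one — 5 subshells.
Since each p subshell has 2·1+1 = 3 orbitals, the total is 5 × 3 = 15.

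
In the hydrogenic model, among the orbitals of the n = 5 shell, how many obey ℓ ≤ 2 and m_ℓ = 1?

The n = 5 shell has ℓ = 0 through 4; check each.
Contributions: ℓ=1 → 1; ℓ=2 → 1.
Total orbitals: 1 + 1 = 2.

2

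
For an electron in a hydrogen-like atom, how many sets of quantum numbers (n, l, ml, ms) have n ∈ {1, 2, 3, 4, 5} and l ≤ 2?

Per-shell orbital counts meeting the constraint:
n=1 → 1; n=2 → 4; n=3 → 9; n=4 → 9; n=5 → 9.
Orbitals: 1 + 4 + 9 + 9 + 9 = 32. Including both spin states (ms = ±1/2) gives 2 × 32 = 64 states.

64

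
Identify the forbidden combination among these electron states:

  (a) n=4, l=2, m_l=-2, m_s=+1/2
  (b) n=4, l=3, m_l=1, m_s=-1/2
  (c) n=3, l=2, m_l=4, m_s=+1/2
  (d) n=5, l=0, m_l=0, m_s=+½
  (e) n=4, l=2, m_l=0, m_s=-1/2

(c) has |m_l| = 4 > l = 2, violating −l ≤ m_l ≤ l.
The remaining sets (a), (b), (d), (e) satisfy all four rules.

(c)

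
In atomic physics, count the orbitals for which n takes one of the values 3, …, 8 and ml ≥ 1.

83

Per-shell orbital counts meeting the constraint:
n=3 → 3; n=4 → 6; n=5 → 10; n=6 → 15; n=7 → 21; n=8 → 28.
Total orbitals: 3 + 6 + 10 + 15 + 21 + 28 = 83.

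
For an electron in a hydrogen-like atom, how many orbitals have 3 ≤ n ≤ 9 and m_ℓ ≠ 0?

238

Count contributing orbitals for each principal shell:
n=3 → 6; n=4 → 12; n=5 → 20; n=6 → 30; n=7 → 42; n=8 → 56; n=9 → 72.
Total orbitals: 6 + 12 + 20 + 30 + 42 + 56 + 72 = 238.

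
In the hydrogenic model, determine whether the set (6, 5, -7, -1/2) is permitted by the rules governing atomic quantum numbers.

Invalid

The magnetic quantum number must satisfy −l ≤ m_l ≤ l. With l = 5, m_l can only be -5, -4, -3, -2, -1, 0, 1, 2, 3, 4, 5, so m_l = -7 is forbidden.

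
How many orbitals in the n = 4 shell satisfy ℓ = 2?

For n = 4, ℓ ranges over 0 … 3.
Contributions: ℓ=2 → 5.
Total orbitals: 5.

5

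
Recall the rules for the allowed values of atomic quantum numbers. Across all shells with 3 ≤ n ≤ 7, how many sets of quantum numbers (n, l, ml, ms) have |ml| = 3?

40

For each n in the range, tally the orbitals obeying |ml| = 3:
n=4 → 2; n=5 → 4; n=6 → 6; n=7 → 8.
Orbitals: 2 + 4 + 6 + 8 = 20. Including both spin states (ms = ±1/2) gives 2 × 20 = 40 states.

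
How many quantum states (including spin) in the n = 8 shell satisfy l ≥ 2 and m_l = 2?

Contributions: l=2 → 1; l=3 → 1; l=4 → 1; l=5 → 1; l=6 → 1; l=7 → 1.
Orbitals: 1 + 1 + 1 + 1 + 1 + 1 = 6. Each orbital carries two spin states, so 6 × 2 = 12 states.

12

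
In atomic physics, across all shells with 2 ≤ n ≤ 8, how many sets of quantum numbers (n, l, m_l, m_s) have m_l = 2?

42

Work shell by shell — for each n, count the (l, m_l) pairs that satisfy m_l = 2:
n=3 → 1; n=4 → 2; n=5 → 3; n=6 → 4; n=7 → 5; n=8 → 6.
Orbitals: 1 + 2 + 3 + 4 + 5 + 6 = 21. Including both spin states (m_s = ±1/2) gives 2 × 21 = 42 states.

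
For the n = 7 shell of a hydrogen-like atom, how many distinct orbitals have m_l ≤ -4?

With n = 7 the allowed l are 0, 1, …, 6.
Orbitals with m_l ≤ -4, by l: l=4 → 1; l=5 → 2; l=6 → 3.
Total orbitals: 1 + 2 + 3 = 6.

6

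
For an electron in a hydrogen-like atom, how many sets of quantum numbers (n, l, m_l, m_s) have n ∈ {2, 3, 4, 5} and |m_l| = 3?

Treat each shell separately and count matching orbitals:
n=4 → 2; n=5 → 4.
Orbitals: 2 + 4 = 6. Including both spin states (m_s = ±1/2) gives 2 × 6 = 12 states.

12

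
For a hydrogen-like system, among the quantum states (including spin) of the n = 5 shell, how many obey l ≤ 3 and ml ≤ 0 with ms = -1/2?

10

For n = 5, l ranges over 0 … 4.
Contributions: l=0 → 1; l=1 → 2; l=2 → 3; l=3 → 4.
Orbitals: 1 + 2 + 3 + 4 = 10. With ms fixed to a single value there is one state per orbital, giving 10 states.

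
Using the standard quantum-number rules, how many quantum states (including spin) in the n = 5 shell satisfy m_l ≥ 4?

2

Go through l = 0, …, 4 (the values permitted for n = 5).
Orbitals with m_l ≥ 4, by l: l=4 → 1.
Orbitals: 1. Each orbital carries two spin states, so 1 × 2 = 2 states.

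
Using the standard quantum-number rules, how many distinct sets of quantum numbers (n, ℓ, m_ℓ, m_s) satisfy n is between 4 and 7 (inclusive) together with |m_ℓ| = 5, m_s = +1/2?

Treat each shell separately and count matching orbitals:
n=6 → 2; n=7 → 4.
Orbitals: 2 + 4 = 6. With m_s fixed to +1/2 there is one state per orbital, so 6 states.

6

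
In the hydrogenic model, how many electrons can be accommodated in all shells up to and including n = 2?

10

Total orbitals = 1² + 2² = 5. Doubling for spin gives 10 electrons.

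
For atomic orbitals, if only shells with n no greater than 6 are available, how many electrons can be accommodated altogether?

182

Total orbitals = 1² + 2² + 3² + 4² + 5² + 6² = 91. Doubling for spin gives 182 electrons.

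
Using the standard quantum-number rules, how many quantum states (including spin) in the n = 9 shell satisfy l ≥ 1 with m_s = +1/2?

80

Go through l = 0, …, 8 (the values permitted for n = 9).
Per l-value: l=1 → 3; l=2 → 5; l=3 → 7; l=4 → 9; l=5 → 11; l=6 → 13; l=7 → 15; l=8 → 17.
Orbitals: 3 + 5 + 7 + 9 + 11 + 13 + 15 + 17 = 80. With m_s fixed to a single value there is one state per orbital, giving 80 states.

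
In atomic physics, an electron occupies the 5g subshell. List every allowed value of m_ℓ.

-4, -3, -2, -1, 0, 1, 2, 3, 4

The 5g subshell has ℓ = 4, and m_ℓ takes every integer from −ℓ to +ℓ. With ℓ = 4 that gives the 9 values -4, -3, -2, -1, 0, 1, 2, 3, 4.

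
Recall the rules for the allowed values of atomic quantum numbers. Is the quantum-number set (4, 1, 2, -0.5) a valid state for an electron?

Invalid

The magnetic quantum number must satisfy −l ≤ m_l ≤ l. With l = 1, m_l can only be -1, 0, 1, so m_l = 2 is forbidden.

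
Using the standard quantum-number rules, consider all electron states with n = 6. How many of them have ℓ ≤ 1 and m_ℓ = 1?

2

For n = 6, ℓ ranges over 0 … 5.
Per ℓ-value: ℓ=1 → 1.
Orbitals: 1. Each orbital carries two spin states, so 1 × 2 = 2 states.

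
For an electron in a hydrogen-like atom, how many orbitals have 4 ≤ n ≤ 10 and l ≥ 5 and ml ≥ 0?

Count contributing orbitals for each principal shell:
n=6 → 6; n=7 → 13; n=8 → 21; n=9 → 30; n=10 → 40.
Total orbitals: 6 + 13 + 21 + 30 + 40 = 110.

110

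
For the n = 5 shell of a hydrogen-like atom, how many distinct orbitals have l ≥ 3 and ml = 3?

Go through l = 0, …, 4 (the values permitted for n = 5).
Per l-value: l=3 → 1; l=4 → 1.
Total orbitals: 1 + 1 = 2.

2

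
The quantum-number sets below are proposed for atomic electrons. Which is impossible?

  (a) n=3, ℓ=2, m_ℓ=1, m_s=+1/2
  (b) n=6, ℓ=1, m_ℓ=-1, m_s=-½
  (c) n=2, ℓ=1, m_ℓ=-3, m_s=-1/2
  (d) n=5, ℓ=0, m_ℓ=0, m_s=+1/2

(c) has |m_ℓ| = 3 > ℓ = 1, violating −ℓ ≤ m_ℓ ≤ ℓ.
The remaining sets (a), (b), (d) satisfy all four rules.

(c)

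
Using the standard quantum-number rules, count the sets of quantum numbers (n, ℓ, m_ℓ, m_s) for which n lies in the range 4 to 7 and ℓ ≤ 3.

For each n in the range, tally the orbitals obeying ℓ ≤ 3:
n=4 → 16; n=5 → 16; n=6 → 16; n=7 → 16.
Orbitals: 16 + 16 + 16 + 16 = 64. Including both spin states (m_s = ±1/2) gives 2 × 64 = 128 states.

128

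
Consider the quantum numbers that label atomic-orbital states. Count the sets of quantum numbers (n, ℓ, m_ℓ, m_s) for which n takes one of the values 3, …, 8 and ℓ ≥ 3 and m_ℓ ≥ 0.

160

Treat each shell separately and count matching orbitals:
n=4 → 4; n=5 → 9; n=6 → 15; n=7 → 22; n=8 → 30.
Orbitals: 4 + 9 + 15 + 22 + 30 = 80. Including both spin states (m_s = ±1/2) gives 2 × 80 = 160 states.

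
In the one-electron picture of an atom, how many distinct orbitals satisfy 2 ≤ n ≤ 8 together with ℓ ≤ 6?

188

Work shell by shell — for each n, count the (ℓ, m_ℓ) pairs that satisfy ℓ ≤ 6:
n=2 → 4; n=3 → 9; n=4 → 16; n=5 → 25; n=6 → 36; n=7 → 49; n=8 → 49.
Total orbitals: 4 + 9 + 16 + 25 + 36 + 49 + 49 = 188.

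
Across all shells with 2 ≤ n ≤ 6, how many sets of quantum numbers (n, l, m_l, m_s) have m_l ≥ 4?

8

Go shell by shell, enumerating (l, m_l) with m_l ≥ 4:
n=5 → 1; n=6 → 3.
Orbitals: 1 + 3 = 4. Including both spin states (m_s = ±1/2) gives 2 × 4 = 8 states.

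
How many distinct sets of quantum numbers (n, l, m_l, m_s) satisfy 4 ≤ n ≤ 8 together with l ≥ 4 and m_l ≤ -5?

Work shell by shell — for each n, count the (l, m_l) pairs that satisfy l ≥ 4 and m_l ≤ -5:
n=6 → 1; n=7 → 3; n=8 → 6.
Orbitals: 1 + 3 + 6 = 10. Including both spin states (m_s = ±1/2) gives 2 × 10 = 20 states.

20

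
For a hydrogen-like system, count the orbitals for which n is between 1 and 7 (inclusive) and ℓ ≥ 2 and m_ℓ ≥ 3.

20

Work shell by shell — for each n, count the (ℓ, m_ℓ) pairs that satisfy ℓ ≥ 2 and m_ℓ ≥ 3:
n=4 → 1; n=5 → 3; n=6 → 6; n=7 → 10.
Total orbitals: 1 + 3 + 6 + 10 = 20.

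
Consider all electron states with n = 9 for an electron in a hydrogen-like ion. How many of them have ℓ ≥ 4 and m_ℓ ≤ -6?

12

The n = 9 shell has ℓ = 0 through 8; check each.
Orbitals with ℓ ≥ 4 and m_ℓ ≤ -6, by ℓ: ℓ=6 → 1; ℓ=7 → 2; ℓ=8 → 3.
Orbitals: 1 + 2 + 3 = 6. Each orbital carries two spin states, so 6 × 2 = 12 states.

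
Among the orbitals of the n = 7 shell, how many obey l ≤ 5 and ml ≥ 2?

For n = 7, l ranges over 0 … 6.
The (l, ml) pairs meeting l ≤ 5 and ml ≥ 2 give: l=2 → 1; l=3 → 2; l=4 → 3; l=5 → 4.
Total orbitals: 1 + 2 + 3 + 4 = 10.

10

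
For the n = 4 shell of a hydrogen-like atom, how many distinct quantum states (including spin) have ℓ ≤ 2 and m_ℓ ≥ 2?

2

The n = 4 shell has ℓ = 0 through 3; check each.
Orbitals with ℓ ≤ 2 and m_ℓ ≥ 2, by ℓ: ℓ=2 → 1.
Orbitals: 1. Each orbital carries two spin states, so 1 × 2 = 2 states.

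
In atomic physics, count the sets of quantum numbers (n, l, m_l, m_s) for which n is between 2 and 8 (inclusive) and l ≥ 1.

392

Go shell by shell, enumerating (l, m_l) with l ≥ 1:
n=2 → 3; n=3 → 8; n=4 → 15; n=5 → 24; n=6 → 35; n=7 → 48; n=8 → 63.
Orbitals: 3 + 8 + 15 + 24 + 35 + 48 + 63 = 196. Including both spin states (m_s = ±1/2) gives 2 × 196 = 392 states.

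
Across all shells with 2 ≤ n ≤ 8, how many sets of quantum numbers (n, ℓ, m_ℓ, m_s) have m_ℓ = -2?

42

Count contributing orbitals for each principal shell:
n=3 → 1; n=4 → 2; n=5 → 3; n=6 → 4; n=7 → 5; n=8 → 6.
Orbitals: 1 + 2 + 3 + 4 + 5 + 6 = 21. Including both spin states (m_s = ±1/2) gives 2 × 21 = 42 states.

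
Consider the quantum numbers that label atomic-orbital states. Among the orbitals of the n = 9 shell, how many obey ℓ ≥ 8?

The n = 9 shell has ℓ = 0 through 8; check each.
Orbitals with ℓ ≥ 8, by ℓ: ℓ=8 → 17.
Total orbitals: 17.

17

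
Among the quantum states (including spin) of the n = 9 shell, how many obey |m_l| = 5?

With n = 9 the allowed l are 0, 1, …, 8.
Contributions: l=5 → 2; l=6 → 2; l=7 → 2; l=8 → 2.
Orbitals: 2 + 2 + 2 + 2 = 8. Each orbital carries two spin states, so 8 × 2 = 16 states.

16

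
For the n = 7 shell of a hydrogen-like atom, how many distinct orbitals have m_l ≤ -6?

1

Orbitals with m_l ≤ -6, by l: l=6 → 1.
Total orbitals: 1.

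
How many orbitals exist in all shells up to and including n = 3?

14

Total orbitals = 1² + 2² + 3² = 14.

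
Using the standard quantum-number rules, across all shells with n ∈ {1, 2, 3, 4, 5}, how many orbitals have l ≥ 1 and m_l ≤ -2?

10

Go shell by shell, enumerating (l, m_l) with l ≥ 1 and m_l ≤ -2:
n=3 → 1; n=4 → 3; n=5 → 6.
Total orbitals: 1 + 3 + 6 = 10.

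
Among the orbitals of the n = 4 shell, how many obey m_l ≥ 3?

With n = 4 the allowed l are 0, 1, …, 3.
Contributions: l=3 → 1.
Total orbitals: 1.

1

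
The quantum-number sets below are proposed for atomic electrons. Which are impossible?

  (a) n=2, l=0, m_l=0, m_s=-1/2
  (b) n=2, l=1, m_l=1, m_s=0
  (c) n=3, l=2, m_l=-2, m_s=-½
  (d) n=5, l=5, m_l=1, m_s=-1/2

(b) and (d)

(b) has m_s = 0, but an electron's spin must be ±1/2.
(d) has l = 5 ≥ n = 5, violating 0 ≤ l ≤ n−1.
The remaining sets (a), (c) satisfy all four rules.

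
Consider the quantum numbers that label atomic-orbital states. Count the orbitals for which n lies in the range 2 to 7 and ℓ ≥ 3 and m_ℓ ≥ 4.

10

Per-shell orbital counts meeting the constraint:
n=5 → 1; n=6 → 3; n=7 → 6.
Total orbitals: 1 + 3 + 6 = 10.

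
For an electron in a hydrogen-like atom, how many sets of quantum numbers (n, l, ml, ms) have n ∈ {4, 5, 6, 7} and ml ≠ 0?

Per-shell orbital counts meeting the constraint:
n=4 → 12; n=5 → 20; n=6 → 30; n=7 → 42.
Orbitals: 12 + 20 + 30 + 42 = 104. Including both spin states (ms = ±1/2) gives 2 × 104 = 208 states.

208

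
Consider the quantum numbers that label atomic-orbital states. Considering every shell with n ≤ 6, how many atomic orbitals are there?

91

Total orbitals = 1² + 2² + 3² + 4² + 5² + 6² = 91.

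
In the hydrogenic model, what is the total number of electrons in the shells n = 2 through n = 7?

278

Shell n has n² orbitals: 2²=4 + 3²=9 + 4²=16 + 5²=25 + 6²=36 + 7²=49 = 139 orbitals.
Two spin states per orbital: 2 × 139 = 278 electrons.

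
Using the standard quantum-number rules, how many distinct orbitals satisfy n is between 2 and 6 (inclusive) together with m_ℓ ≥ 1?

35

For each n in the range, tally the orbitals obeying m_ℓ ≥ 1:
n=2 → 1; n=3 → 3; n=4 → 6; n=5 → 10; n=6 → 15.
Total orbitals: 1 + 3 + 6 + 10 + 15 = 35.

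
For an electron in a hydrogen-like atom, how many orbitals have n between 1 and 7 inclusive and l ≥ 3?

90

Work shell by shell — for each n, count the (l, ml) pairs that satisfy l ≥ 3:
n=4 → 7; n=5 → 16; n=6 → 27; n=7 → 40.
Total orbitals: 7 + 16 + 27 + 40 = 90.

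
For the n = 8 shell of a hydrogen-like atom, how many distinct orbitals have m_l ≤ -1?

28

The n = 8 shell has l = 0 through 7; check each.
The (l, m_l) pairs meeting m_l ≤ -1 give: l=1 → 1; l=2 → 2; l=3 → 3; l=4 → 4; l=5 → 5; l=6 → 6; l=7 → 7.
Total orbitals: 1 + 2 + 3 + 4 + 5 + 6 + 7 = 28.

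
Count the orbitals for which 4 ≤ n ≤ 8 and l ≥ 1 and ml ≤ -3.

Treat each shell separately and count matching orbitals:
n=4 → 1; n=5 → 3; n=6 → 6; n=7 → 10; n=8 → 15.
Total orbitals: 1 + 3 + 6 + 10 + 15 = 35.

35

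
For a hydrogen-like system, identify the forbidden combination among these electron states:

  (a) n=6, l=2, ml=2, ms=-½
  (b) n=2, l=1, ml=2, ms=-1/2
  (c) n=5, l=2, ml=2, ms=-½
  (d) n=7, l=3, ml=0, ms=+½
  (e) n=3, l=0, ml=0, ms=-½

(b)

(b) has |ml| = 2 > l = 1, violating −l ≤ ml ≤ l.
The remaining sets (a), (c), (d), (e) satisfy all four rules.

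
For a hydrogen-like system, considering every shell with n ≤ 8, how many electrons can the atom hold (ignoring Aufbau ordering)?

408

Total orbitals = 1² + 2² + 3² + 4² + 5² + 6² + 7² + 8² = 204. Doubling for spin gives 408 electrons.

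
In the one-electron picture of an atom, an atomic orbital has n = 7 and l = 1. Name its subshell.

l = 1 corresponds to the letter 'p', so the subshell is 7p.

7p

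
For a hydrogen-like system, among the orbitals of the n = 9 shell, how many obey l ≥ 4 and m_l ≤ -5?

10

Go through l = 0, …, 8 (the values permitted for n = 9).
Contributions: l=5 → 1; l=6 → 2; l=7 → 3; l=8 → 4.
Total orbitals: 1 + 2 + 3 + 4 = 10.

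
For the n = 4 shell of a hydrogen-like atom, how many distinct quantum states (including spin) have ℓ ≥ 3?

14

With n = 4 the allowed ℓ are 0, 1, …, 3.
The (ℓ, m_ℓ) pairs meeting ℓ ≥ 3 give: ℓ=3 → 7.
Orbitals: 7. Each orbital carries two spin states, so 7 × 2 = 14 states.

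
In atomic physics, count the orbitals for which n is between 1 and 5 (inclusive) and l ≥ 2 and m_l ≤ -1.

Go shell by shell, enumerating (l, m_l) with l ≥ 2 and m_l ≤ -1:
n=3 → 2; n=4 → 5; n=5 → 9.
Total orbitals: 2 + 5 + 9 = 16.

16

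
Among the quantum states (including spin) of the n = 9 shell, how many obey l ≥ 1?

160

For n = 9, l ranges over 0 … 8.
Per l-value: l=1 → 3; l=2 → 5; l=3 → 7; l=4 → 9; l=5 → 11; l=6 → 13; l=7 → 15; l=8 → 17.
Orbitals: 3 + 5 + 7 + 9 + 11 + 13 + 15 + 17 = 80. Each orbital carries two spin states, so 80 × 2 = 160 states.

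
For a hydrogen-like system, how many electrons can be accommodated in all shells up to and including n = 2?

Total orbitals = 1² + 2² = 5. Doubling for spin gives 10 electrons.

10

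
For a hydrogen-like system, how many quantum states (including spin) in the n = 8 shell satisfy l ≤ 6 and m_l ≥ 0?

Go through l = 0, …, 7 (the values permitted for n = 8).
The (l, m_l) pairs meeting l ≤ 6 and m_l ≥ 0 give: l=0 → 1; l=1 → 2; l=2 → 3; l=3 → 4; l=4 → 5; l=5 → 6; l=6 → 7.
Orbitals: 1 + 2 + 3 + 4 + 5 + 6 + 7 = 28. Each orbital carries two spin states, so 28 × 2 = 56 states.

56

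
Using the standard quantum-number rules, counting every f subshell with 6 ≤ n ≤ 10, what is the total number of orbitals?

35

An f subshell (l = 3) exists for every n ≥ 4, so shells n = 6, 7, 8, 9, 10 each contribute one — 5 subshells.
Since each f subshell has 2·3+1 = 7 orbitals, the total is 5 × 7 = 35.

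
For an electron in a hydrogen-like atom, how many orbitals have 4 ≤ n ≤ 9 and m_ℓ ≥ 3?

56

Work shell by shell — for each n, count the (ℓ, m_ℓ) pairs that satisfy m_ℓ ≥ 3:
n=4 → 1; n=5 → 3; n=6 → 6; n=7 → 10; n=8 → 15; n=9 → 21.
Total orbitals: 1 + 3 + 6 + 10 + 15 + 21 = 56.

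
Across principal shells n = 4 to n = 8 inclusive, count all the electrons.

380

Shell n has n² orbitals: 4²=16 + 5²=25 + 6²=36 + 7²=49 + 8²=64 = 190 orbitals.
Two spin states per orbital: 2 × 190 = 380 electrons.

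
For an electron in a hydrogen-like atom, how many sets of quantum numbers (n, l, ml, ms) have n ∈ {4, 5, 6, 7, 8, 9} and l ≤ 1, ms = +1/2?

For each n in the range, tally the orbitals obeying l ≤ 1:
n=4 → 4; n=5 → 4; n=6 → 4; n=7 → 4; n=8 → 4; n=9 → 4.
Orbitals: 4 + 4 + 4 + 4 + 4 + 4 = 24. With ms fixed to +1/2 there is one state per orbital, so 24 states.

24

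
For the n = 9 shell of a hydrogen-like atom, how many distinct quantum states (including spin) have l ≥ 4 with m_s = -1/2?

Orbitals with l ≥ 4, by l: l=4 → 9; l=5 → 11; l=6 → 13; l=7 → 15; l=8 → 17.
Orbitals: 9 + 11 + 13 + 15 + 17 = 65. With m_s fixed to a single value there is one state per orbital, giving 65 states.

65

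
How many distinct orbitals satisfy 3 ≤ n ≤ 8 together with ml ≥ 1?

83

Treat each shell separately and count matching orbitals:
n=3 → 3; n=4 → 6; n=5 → 10; n=6 → 15; n=7 → 21; n=8 → 28.
Total orbitals: 3 + 6 + 10 + 15 + 21 + 28 = 83.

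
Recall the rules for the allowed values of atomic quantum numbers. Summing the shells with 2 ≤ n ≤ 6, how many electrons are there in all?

180

Shell n has n² orbitals: 2²=4 + 3²=9 + 4²=16 + 5²=25 + 6²=36 = 90 orbitals.
Two spin states per orbital: 2 × 90 = 180 electrons.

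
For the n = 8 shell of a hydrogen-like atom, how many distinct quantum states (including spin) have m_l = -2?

12

The (l, m_l) pairs meeting m_l = -2 give: l=2 → 1; l=3 → 1; l=4 → 1; l=5 → 1; l=6 → 1; l=7 → 1.
Orbitals: 1 + 1 + 1 + 1 + 1 + 1 = 6. Each orbital carries two spin states, so 6 × 2 = 12 states.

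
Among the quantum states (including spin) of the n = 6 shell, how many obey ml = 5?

2

The n = 6 shell has l = 0 through 5; check each.
Contributions: l=5 → 1.
Orbitals: 1. Each orbital carries two spin states, so 1 × 2 = 2 states.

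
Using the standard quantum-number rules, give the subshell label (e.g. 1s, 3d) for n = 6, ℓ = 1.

6p

ℓ = 1 corresponds to the letter 'p', so the subshell is 6p.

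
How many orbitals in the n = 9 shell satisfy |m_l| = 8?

2

With n = 9 the allowed l are 0, 1, …, 8.
Contributions: l=8 → 2.
Total orbitals: 2.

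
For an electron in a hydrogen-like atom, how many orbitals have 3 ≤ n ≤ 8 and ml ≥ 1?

Go shell by shell, enumerating (l, ml) with ml ≥ 1:
n=3 → 3; n=4 → 6; n=5 → 10; n=6 → 15; n=7 → 21; n=8 → 28.
Total orbitals: 3 + 6 + 10 + 15 + 21 + 28 = 83.

83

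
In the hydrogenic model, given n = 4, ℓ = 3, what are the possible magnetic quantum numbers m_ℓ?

-3, -2, -1, 0, 1, 2, 3

m_ℓ takes every integer from −ℓ to +ℓ. With ℓ = 3 that gives the 7 values -3, -2, -1, 0, 1, 2, 3.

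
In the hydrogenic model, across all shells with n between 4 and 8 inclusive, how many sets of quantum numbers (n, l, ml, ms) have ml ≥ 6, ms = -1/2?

Per-shell orbital counts meeting the constraint:
n=7 → 1; n=8 → 3.
Orbitals: 1 + 3 = 4. With ms fixed to -1/2 there is one state per orbital, so 4 states.

4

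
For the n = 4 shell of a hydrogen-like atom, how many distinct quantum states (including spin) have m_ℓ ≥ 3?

With n = 4 the allowed ℓ are 0, 1, …, 3.
Contributions: ℓ=3 → 1.
Orbitals: 1. Each orbital carries two spin states, so 1 × 2 = 2 states.

2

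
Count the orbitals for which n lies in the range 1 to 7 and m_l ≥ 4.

Per-shell orbital counts meeting the constraint:
n=5 → 1; n=6 → 3; n=7 → 6.
Total orbitals: 1 + 3 + 6 = 10.

10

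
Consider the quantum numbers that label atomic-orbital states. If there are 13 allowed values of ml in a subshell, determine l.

ml ranges over 2l+1 integers, so 2l+1 = 13 ⇒ l = 6.

l = 6 (i)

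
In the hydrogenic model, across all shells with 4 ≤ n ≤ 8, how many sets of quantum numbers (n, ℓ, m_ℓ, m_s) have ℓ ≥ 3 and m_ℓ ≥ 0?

Go shell by shell, enumerating (ℓ, m_ℓ) with ℓ ≥ 3 and m_ℓ ≥ 0:
n=4 → 4; n=5 → 9; n=6 → 15; n=7 → 22; n=8 → 30.
Orbitals: 4 + 9 + 15 + 22 + 30 = 80. Including both spin states (m_s = ±1/2) gives 2 × 80 = 160 states.

160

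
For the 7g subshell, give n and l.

The leading integer gives n = 7; the letter 'g' means l = 4.

n = 7, l = 4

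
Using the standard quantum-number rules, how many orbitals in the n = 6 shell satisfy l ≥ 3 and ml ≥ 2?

Go through l = 0, …, 5 (the values permitted for n = 6).
The (l, ml) pairs meeting l ≥ 3 and ml ≥ 2 give: l=3 → 2; l=4 → 3; l=5 → 4.
Total orbitals: 2 + 3 + 4 = 9.

9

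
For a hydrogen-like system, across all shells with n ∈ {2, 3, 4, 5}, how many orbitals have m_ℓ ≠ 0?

40

Treat each shell separately and count matching orbitals:
n=2 → 2; n=3 → 6; n=4 → 12; n=5 → 20.
Total orbitals: 2 + 6 + 12 + 20 = 40.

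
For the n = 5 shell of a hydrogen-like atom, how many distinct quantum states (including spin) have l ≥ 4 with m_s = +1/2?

With n = 5 the allowed l are 0, 1, …, 4.
The (l, m_l) pairs meeting l ≥ 4 give: l=4 → 9.
Orbitals: 9. With m_s fixed to a single value there is one state per orbital, giving 9 states.

9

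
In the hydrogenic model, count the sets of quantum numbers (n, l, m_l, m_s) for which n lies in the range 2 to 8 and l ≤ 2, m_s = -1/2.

Per-shell orbital counts meeting the constraint:
n=2 → 4; n=3 → 9; n=4 → 9; n=5 → 9; n=6 → 9; n=7 → 9; n=8 → 9.
Orbitals: 4 + 9 + 9 + 9 + 9 + 9 + 9 = 58. With m_s fixed to -1/2 there is one state per orbital, so 58 states.

58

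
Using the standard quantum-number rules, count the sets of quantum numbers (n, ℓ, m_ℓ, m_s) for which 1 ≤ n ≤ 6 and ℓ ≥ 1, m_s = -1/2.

85

Count contributing orbitals for each principal shell:
n=2 → 3; n=3 → 8; n=4 → 15; n=5 → 24; n=6 → 35.
Orbitals: 3 + 8 + 15 + 24 + 35 = 85. With m_s fixed to -1/2 there is one state per orbital, so 85 states.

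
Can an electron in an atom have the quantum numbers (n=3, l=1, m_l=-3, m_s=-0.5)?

The magnetic quantum number must satisfy −l ≤ m_l ≤ l. With l = 1, m_l can only be -1, 0, 1, so m_l = -3 is forbidden.

No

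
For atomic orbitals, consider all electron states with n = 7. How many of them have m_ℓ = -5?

For n = 7, ℓ ranges over 0 … 6.
Orbitals with m_ℓ = -5, by ℓ: ℓ=5 → 1; ℓ=6 → 1.
Orbitals: 1 + 1 = 2. Each orbital carries two spin states, so 2 × 2 = 4 states.

4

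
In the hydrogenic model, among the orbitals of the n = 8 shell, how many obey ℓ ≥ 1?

63

The n = 8 shell has ℓ = 0 through 7; check each.
Per ℓ-value: ℓ=1 → 3; ℓ=2 → 5; ℓ=3 → 7; ℓ=4 → 9; ℓ=5 → 11; ℓ=6 → 13; ℓ=7 → 15.
Total orbitals: 3 + 5 + 7 + 9 + 11 + 13 + 15 = 63.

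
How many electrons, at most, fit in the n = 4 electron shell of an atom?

32

A shell holds 2n² electrons: 2 × 4² = 2 × 16 = 32.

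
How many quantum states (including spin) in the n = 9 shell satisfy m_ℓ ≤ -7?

With n = 9 the allowed ℓ are 0, 1, …, 8.
Orbitals with m_ℓ ≤ -7, by ℓ: ℓ=7 → 1; ℓ=8 → 2.
Orbitals: 1 + 2 = 3. Each orbital carries two spin states, so 3 × 2 = 6 states.

6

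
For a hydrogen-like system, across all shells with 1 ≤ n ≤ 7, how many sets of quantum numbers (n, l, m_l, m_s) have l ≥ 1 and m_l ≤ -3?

Count contributing orbitals for each principal shell:
n=4 → 1; n=5 → 3; n=6 → 6; n=7 → 10.
Orbitals: 1 + 3 + 6 + 10 = 20. Including both spin states (m_s = ±1/2) gives 2 × 20 = 40 states.

40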